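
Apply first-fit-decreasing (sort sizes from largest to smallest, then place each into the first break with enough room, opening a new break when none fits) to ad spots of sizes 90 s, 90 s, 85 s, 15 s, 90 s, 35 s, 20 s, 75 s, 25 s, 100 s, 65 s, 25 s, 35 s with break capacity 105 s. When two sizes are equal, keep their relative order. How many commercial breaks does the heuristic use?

Sorted descending: 100, 90, 90, 90, 85, 75, 65, 35, 35, 25, 25, 20, 15.
  100 → break 1 (new)  [load 100/105]
  90 → break 2 (new)  [load 90/105]
  90 → break 3 (new)  [load 90/105]
  90 → break 4 (new)  [load 90/105]
  85 → break 5 (new)  [load 85/105]
  75 → break 6 (new)  [load 75/105]
  65 → break 7 (new)  [load 65/105]
  35 → break 7  [load 100/105]
  35 → break 8 (new)  [load 35/105]
  25 → break 6  [load 100/105]
  25 → break 8  [load 60/105]
  20 → break 5  [load 105/105]
  15 → break 2  [load 105/105]
8 commercial breaks opened.

8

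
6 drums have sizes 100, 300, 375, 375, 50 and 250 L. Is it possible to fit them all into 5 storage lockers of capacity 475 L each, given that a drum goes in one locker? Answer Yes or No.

Yes

A valid assignment using 4 storage lockers:
  locker 1: 375 + 100 = 475
  locker 2: 375 + 50 = 425
  locker 3: 300 = 300
  locker 4: 250 = 250
That uses only 4 ≤ 5, so 5 storage lockers are enough.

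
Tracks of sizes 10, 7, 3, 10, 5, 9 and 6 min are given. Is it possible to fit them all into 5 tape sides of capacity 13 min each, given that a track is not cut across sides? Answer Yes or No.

Yes

A valid assignment using 5 tape sides:
  side 1: 10 + 3 = 13
  side 2: 10 = 10
  side 3: 9 = 9
  side 4: 7 + 6 = 13
  side 5: 5 = 5
Every load is within 13 min, so 5 tape sides suffice.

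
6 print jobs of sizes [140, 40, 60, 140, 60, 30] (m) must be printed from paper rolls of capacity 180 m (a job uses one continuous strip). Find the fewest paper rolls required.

Total = 140 + 140 + 60 + 60 + 40 + 30 = 470 m.
Lower bound: ⌈470/180⌉ = 3 paper rolls.
A packing using 3 paper rolls:
  roll 1: 140 + 40 = 180
  roll 2: 140 + 30 = 170
  roll 3: 60 + 60 = 120
This matches the lower bound, so 3 is optimal.

3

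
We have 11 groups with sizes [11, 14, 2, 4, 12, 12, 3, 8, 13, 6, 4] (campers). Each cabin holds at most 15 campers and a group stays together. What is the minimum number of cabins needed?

Total = 14 + 13 + 12 + 12 + 11 + 8 + 6 + 4 + 4 + 3 + 2 = 89 campers.
Lower bound: ⌈89/15⌉ = 6 cabins.
A packing using 7 cabins:
  cabin 1: 14 = 14
  cabin 2: 13 + 2 = 15
  cabin 3: 12 + 3 = 15
  cabin 4: 12 = 12
  cabin 5: 11 + 4 = 15
  cabin 6: 8 + 6 = 14
  cabin 7: 4 = 4
No arrangement into 6 cabins stays within capacity, so 7 is optimal.

7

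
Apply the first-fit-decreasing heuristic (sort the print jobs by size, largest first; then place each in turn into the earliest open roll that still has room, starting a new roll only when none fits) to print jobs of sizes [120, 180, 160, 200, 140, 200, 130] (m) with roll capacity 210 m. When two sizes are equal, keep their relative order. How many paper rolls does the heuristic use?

Sorted descending: 200, 200, 180, 160, 140, 130, 120.
  200 → roll 1 (new)  [load 200/210]
  200 → roll 2 (new)  [load 200/210]
  180 → roll 3 (new)  [load 180/210]
  160 → roll 4 (new)  [load 160/210]
  140 → roll 5 (new)  [load 140/210]
  130 → roll 6 (new)  [load 130/210]
  120 → roll 7 (new)  [load 120/210]
7 paper rolls opened.

7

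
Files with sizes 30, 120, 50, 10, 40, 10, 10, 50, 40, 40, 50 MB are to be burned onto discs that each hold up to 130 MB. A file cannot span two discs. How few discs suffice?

Total = 120 + 50 + 50 + 50 + 40 + 40 + 40 + 30 + 10 + 10 + 10 = 450 MB.
Lower bound: ⌈450/130⌉ = 4 discs.
A packing using 4 discs:
  disc 1: 120 + 10 = 130
  disc 2: 50 + 50 + 30 = 130
  disc 3: 50 + 40 + 40 = 130
  disc 4: 40 + 10 + 10 = 60
This matches the lower bound, so 4 is optimal.

4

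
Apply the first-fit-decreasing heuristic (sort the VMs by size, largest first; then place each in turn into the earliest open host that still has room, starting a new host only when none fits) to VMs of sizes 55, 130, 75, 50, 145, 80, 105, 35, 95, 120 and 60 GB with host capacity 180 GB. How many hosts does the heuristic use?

6

Sorted descending: 145, 130, 120, 105, 95, 80, 75, 60, 55, 50, 35.
  145 → host 1 (new)  [load 145/180]
  130 → host 2 (new)  [load 130/180]
  120 → host 3 (new)  [load 120/180]
  105 → host 4 (new)  [load 105/180]
  95 → host 5 (new)  [load 95/180]
  80 → host 5  [load 175/180]
  75 → host 4  [load 180/180]
  60 → host 3  [load 180/180]
  55 → host 6 (new)  [load 55/180]
  50 → host 2  [load 180/180]
  35 → host 1  [load 180/180]
6 hosts opened.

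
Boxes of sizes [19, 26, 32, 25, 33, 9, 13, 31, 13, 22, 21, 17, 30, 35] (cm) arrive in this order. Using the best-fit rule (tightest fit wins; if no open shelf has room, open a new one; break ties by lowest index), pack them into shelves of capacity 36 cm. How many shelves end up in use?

  19 → shelf 1 (new)  [load 19/36]
  26 → shelf 2 (new)  [load 26/36]
  32 → shelf 3 (new)  [load 32/36]
  25 → shelf 4 (new)  [load 25/36]
  33 → shelf 5 (new)  [load 33/36]
  9 → shelf 2  [load 35/36]
  13 → shelf 1  [load 32/36]
  31 → shelf 6 (new)  [load 31/36]
  13 → shelf 7 (new)  [load 13/36]
  22 → shelf 7  [load 35/36]
  21 → shelf 8 (new)  [load 21/36]
  17 → shelf 9 (new)  [load 17/36]
  30 → shelf 10 (new)  [load 30/36]
  35 → shelf 11 (new)  [load 35/36]
11 shelves opened.

11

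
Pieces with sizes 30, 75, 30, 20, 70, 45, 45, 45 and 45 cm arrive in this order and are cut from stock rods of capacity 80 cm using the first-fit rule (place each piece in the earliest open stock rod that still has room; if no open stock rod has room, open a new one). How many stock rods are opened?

  30 → stock rod 1 (new)  [load 30/80]
  75 → stock rod 2 (new)  [load 75/80]
  30 → stock rod 1  [load 60/80]
  20 → stock rod 1  [load 80/80]
  70 → stock rod 3 (new)  [load 70/80]
  45 → stock rod 4 (new)  [load 45/80]
  45 → stock rod 5 (new)  [load 45/80]
  45 → stock rod 6 (new)  [load 45/80]
  45 → stock rod 7 (new)  [load 45/80]
7 stock rods opened.

7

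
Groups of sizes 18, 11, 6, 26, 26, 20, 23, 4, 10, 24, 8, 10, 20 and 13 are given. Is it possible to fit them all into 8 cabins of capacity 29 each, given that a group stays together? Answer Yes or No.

Total = 219; ⌈219/29⌉ = 8.
The bound of 8 does not rule out 8, but exhaustive search shows no assignment into 8 cabins of capacity 29 exists — the minimum is 9.

No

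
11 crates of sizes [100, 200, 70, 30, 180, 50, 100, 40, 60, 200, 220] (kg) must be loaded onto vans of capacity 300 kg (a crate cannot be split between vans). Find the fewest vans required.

5

Total = 220 + 200 + 200 + 180 + 100 + 100 + 70 + 60 + 50 + 40 + 30 = 1250 kg.
Lower bound: ⌈1250/300⌉ = 5 vans.
A packing using 5 vans:
  van 1: 220 + 70 = 290
  van 2: 200 + 100 = 300
  van 3: 200 + 100 = 300
  van 4: 180 + 60 + 50 = 290
  van 5: 40 + 30 = 70
This matches the lower bound, so 5 is optimal.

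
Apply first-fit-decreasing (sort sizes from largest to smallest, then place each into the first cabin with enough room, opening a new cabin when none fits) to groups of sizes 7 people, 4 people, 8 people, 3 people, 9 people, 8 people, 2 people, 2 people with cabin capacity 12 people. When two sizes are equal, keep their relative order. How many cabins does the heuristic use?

Sorted descending: 9, 8, 8, 7, 4, 3, 2, 2.
  9 → cabin 1 (new)  [load 9/12]
  8 → cabin 2 (new)  [load 8/12]
  8 → cabin 3 (new)  [load 8/12]
  7 → cabin 4 (new)  [load 7/12]
  4 → cabin 2  [load 12/12]
  3 → cabin 1  [load 12/12]
  2 → cabin 3  [load 10/12]
  2 → cabin 3  [load 12/12]
4 cabins opened.

4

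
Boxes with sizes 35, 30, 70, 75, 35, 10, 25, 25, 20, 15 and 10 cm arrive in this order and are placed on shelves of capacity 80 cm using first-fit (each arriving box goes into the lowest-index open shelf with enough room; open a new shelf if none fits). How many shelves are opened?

  35 → shelf 1 (new)  [load 35/80]
  30 → shelf 1  [load 65/80]
  70 → shelf 2 (new)  [load 70/80]
  75 → shelf 3 (new)  [load 75/80]
  35 → shelf 4 (new)  [load 35/80]
  10 → shelf 1  [load 75/80]
  25 → shelf 4  [load 60/80]
  25 → shelf 5 (new)  [load 25/80]
  20 → shelf 4  [load 80/80]
  15 → shelf 5  [load 40/80]
  10 → shelf 2  [load 80/80]
5 shelves opened.

5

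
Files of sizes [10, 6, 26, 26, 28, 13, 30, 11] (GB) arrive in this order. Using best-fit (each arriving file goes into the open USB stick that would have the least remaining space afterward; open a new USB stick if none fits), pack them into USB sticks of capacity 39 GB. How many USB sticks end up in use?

5

  10 → USB stick 1 (new)  [load 10/39]
  6 → USB stick 1  [load 16/39]
  26 → USB stick 2 (new)  [load 26/39]
  26 → USB stick 3 (new)  [load 26/39]
  28 → USB stick 4 (new)  [load 28/39]
  13 → USB stick 2  [load 39/39]
  30 → USB stick 5 (new)  [load 30/39]
  11 → USB stick 4  [load 39/39]
5 USB sticks opened.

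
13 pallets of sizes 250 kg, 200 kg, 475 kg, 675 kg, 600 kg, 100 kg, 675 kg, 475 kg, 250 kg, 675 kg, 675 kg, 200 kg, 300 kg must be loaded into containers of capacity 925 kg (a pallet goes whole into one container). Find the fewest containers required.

7

Total = 675 + 675 + 675 + 675 + 600 + 475 + 475 + 300 + 250 + 250 + 200 + 200 + 100 = 5550 kg.
Lower bound: ⌈5550/925⌉ = 6 containers.
Also, 7 pallets each exceed 925/2 kg, and no two of those can share a container, so at least 7 containers are needed.
A packing using 7 containers:
  container 1: 675 + 250 = 925
  container 2: 675 + 250 = 925
  container 3: 675 + 200 = 875
  container 4: 675 + 200 = 875
  container 5: 600 + 300 = 900
  container 6: 475 + 100 = 575
  container 7: 475 = 475
This matches the lower bound, so 7 is optimal.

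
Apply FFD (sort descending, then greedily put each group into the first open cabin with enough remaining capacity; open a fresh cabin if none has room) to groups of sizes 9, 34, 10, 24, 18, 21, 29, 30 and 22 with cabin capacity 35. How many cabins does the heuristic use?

Sorted descending: 34, 30, 29, 24, 22, 21, 18, 10, 9.
  34 → cabin 1 (new)  [load 34/35]
  30 → cabin 2 (new)  [load 30/35]
  29 → cabin 3 (new)  [load 29/35]
  24 → cabin 4 (new)  [load 24/35]
  22 → cabin 5 (new)  [load 22/35]
  21 → cabin 6 (new)  [load 21/35]
  18 → cabin 7 (new)  [load 18/35]
  10 → cabin 4  [load 34/35]
  9 → cabin 5  [load 31/35]
7 cabins opened.

7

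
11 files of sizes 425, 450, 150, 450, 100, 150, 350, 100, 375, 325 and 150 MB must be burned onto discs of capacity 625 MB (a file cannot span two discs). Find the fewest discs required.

Total = 450 + 450 + 425 + 375 + 350 + 325 + 150 + 150 + 150 + 100 + 100 = 3025 MB.
Lower bound: ⌈3025/625⌉ = 5 discs.
Also, 6 files each exceed 625/2 MB, and no two of those can share a disc, so at least 6 discs are needed.
A packing using 6 discs:
  disc 1: 450 + 150 = 600
  disc 2: 450 + 150 = 600
  disc 3: 425 + 150 = 575
  disc 4: 375 + 100 + 100 = 575
  disc 5: 350 = 350
  disc 6: 325 = 325
This matches the lower bound, so 6 is optimal.

6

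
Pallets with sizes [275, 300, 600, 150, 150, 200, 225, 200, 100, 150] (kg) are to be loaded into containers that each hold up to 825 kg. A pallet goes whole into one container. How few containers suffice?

3

Total = 600 + 300 + 275 + 225 + 200 + 200 + 150 + 150 + 150 + 100 = 2350 kg.
Lower bound: ⌈2350/825⌉ = 3 containers.
A packing using 3 containers:
  container 1: 600 + 225 = 825
  container 2: 300 + 275 + 200 = 775
  container 3: 200 + 150 + 150 + 150 + 100 = 750
This matches the lower bound, so 3 is optimal.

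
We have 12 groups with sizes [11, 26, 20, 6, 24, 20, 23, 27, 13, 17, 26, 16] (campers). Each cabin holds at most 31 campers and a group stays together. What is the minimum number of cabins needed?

9

Total = 27 + 26 + 26 + 24 + 23 + 20 + 20 + 17 + 16 + 13 + 11 + 6 = 229 campers.
Lower bound: ⌈229/31⌉ = 8 cabins.
Also, 9 groups each exceed 31/2 campers, and no two of those can share a cabin, so at least 9 cabins are needed.
A packing using 9 cabins:
  cabin 1: 27 = 27
  cabin 2: 26 = 26
  cabin 3: 26 = 26
  cabin 4: 24 + 6 = 30
  cabin 5: 23 = 23
  cabin 6: 20 + 11 = 31
  cabin 7: 20 = 20
  cabin 8: 17 + 13 = 30
  cabin 9: 16 = 16
This matches the lower bound, so 9 is optimal.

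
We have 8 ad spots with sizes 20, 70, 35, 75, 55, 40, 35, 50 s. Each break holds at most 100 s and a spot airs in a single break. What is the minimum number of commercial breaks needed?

Total = 75 + 70 + 55 + 50 + 40 + 35 + 35 + 20 = 380 s.
Lower bound: ⌈380/100⌉ = 4 commercial breaks.
A packing using 5 commercial breaks:
  break 1: 75 + 20 = 95
  break 2: 70 = 70
  break 3: 55 + 40 = 95
  break 4: 50 + 35 = 85
  break 5: 35 = 35
No arrangement into 4 commercial breaks stays within capacity, so 5 is optimal.

5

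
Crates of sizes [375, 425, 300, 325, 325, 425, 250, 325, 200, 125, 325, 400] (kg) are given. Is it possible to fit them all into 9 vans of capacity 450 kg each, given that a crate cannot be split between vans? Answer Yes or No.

Total = 3800 kg; ⌈3800/450⌉ = 9.
10 crates each exceed half the capacity and cannot share a van, forcing at least 10 vans.
At least 10 vans are required, but only 9 are allowed.

No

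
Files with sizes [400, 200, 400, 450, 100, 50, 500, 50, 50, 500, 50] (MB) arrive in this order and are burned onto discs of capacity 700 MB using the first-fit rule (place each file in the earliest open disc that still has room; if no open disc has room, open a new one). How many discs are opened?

  400 → disc 1 (new)  [load 400/700]
  200 → disc 1  [load 600/700]
  400 → disc 2 (new)  [load 400/700]
  450 → disc 3 (new)  [load 450/700]
  100 → disc 1  [load 700/700]
  50 → disc 2  [load 450/700]
  500 → disc 4 (new)  [load 500/700]
  50 → disc 2  [load 500/700]
  50 → disc 2  [load 550/700]
  500 → disc 5 (new)  [load 500/700]
  50 → disc 2  [load 600/700]
5 discs opened.

5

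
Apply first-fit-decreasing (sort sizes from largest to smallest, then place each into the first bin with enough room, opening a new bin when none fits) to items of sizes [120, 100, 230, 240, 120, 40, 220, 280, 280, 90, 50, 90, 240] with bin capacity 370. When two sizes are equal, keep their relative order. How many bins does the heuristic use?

Sorted descending: 280, 280, 240, 240, 230, 220, 120, 120, 100, 90, 90, 50, 40.
  280 → bin 1 (new)  [load 280/370]
  280 → bin 2 (new)  [load 280/370]
  240 → bin 3 (new)  [load 240/370]
  240 → bin 4 (new)  [load 240/370]
  230 → bin 5 (new)  [load 230/370]
  220 → bin 6 (new)  [load 220/370]
  120 → bin 3  [load 360/370]
  120 → bin 4  [load 360/370]
  100 → bin 5  [load 330/370]
  90 → bin 1  [load 370/370]
  90 → bin 2  [load 370/370]
  50 → bin 6  [load 270/370]
  40 → bin 5  [load 370/370]
6 bins opened.

6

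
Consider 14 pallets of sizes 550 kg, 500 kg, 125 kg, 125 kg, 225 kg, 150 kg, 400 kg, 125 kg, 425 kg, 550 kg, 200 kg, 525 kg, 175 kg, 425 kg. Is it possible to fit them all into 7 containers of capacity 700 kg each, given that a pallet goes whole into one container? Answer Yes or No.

Yes

A valid assignment using 7 containers:
  container 1: 550 + 150 = 700
  container 2: 550 + 125 = 675
  container 3: 525 + 175 = 700
  container 4: 500 + 200 = 700
  container 5: 425 + 225 = 650
  container 6: 425 + 125 + 125 = 675
  container 7: 400 = 400
Every load is within 700 kg, so 7 containers suffice.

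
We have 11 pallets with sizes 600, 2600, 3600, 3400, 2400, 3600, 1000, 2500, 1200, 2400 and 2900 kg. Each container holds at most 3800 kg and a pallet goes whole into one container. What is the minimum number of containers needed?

Total = 3600 + 3600 + 3400 + 2900 + 2600 + 2500 + 2400 + 2400 + 1200 + 1000 + 600 = 26200 kg.
Lower bound: ⌈26200/3800⌉ = 7 containers.
Also, 8 pallets each exceed 1900 kg, and no two of those can share a container, so at least 8 containers are needed.
A packing using 8 containers:
  container 1: 3600 = 3600
  container 2: 3600 = 3600
  container 3: 3400 = 3400
  container 4: 2900 + 600 = 3500
  container 5: 2600 + 1200 = 3800
  container 6: 2500 + 1000 = 3500
  container 7: 2400 = 2400
  container 8: 2400 = 2400
This matches the lower bound, so 8 is optimal.

8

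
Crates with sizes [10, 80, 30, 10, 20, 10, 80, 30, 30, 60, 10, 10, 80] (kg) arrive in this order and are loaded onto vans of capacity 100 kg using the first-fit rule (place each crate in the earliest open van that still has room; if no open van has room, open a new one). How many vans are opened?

5

  10 → van 1 (new)  [load 10/100]
  80 → van 1  [load 90/100]
  30 → van 2 (new)  [load 30/100]
  10 → van 1  [load 100/100]
  20 → van 2  [load 50/100]
  10 → van 2  [load 60/100]
  80 → van 3 (new)  [load 80/100]
  30 → van 2  [load 90/100]
  30 → van 4 (new)  [load 30/100]
  60 → van 4  [load 90/100]
  10 → van 2  [load 100/100]
  10 → van 3  [load 90/100]
  80 → van 5 (new)  [load 80/100]
5 vans opened.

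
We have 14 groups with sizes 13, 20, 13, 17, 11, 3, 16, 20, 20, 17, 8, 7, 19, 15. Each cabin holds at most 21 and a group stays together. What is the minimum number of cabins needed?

11

Total = 20 + 20 + 20 + 19 + 17 + 17 + 16 + 15 + 13 + 13 + 11 + 8 + 7 + 3 = 199.
Lower bound: ⌈199/21⌉ = 10 cabins.
Also, 11 groups each exceed 21/2, and no two of those can share a cabin, so at least 11 cabins are needed.
A packing using 11 cabins:
  cabin 1: 20 = 20
  cabin 2: 20 = 20
  cabin 3: 20 = 20
  cabin 4: 19 = 19
  cabin 5: 17 + 3 = 20
  cabin 6: 17 = 17
  cabin 7: 16 = 16
  cabin 8: 15 = 15
  cabin 9: 13 + 8 = 21
  cabin 10: 13 + 7 = 20
  cabin 11: 11 = 11
This matches the lower bound, so 11 is optimal.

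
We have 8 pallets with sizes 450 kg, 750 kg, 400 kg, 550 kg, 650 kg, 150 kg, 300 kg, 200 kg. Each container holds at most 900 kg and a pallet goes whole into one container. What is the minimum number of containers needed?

Total = 750 + 650 + 550 + 450 + 400 + 300 + 200 + 150 = 3450 kg.
Lower bound: ⌈3450/900⌉ = 4 containers.
A packing using 4 containers:
  container 1: 750 + 150 = 900
  container 2: 650 + 200 = 850
  container 3: 550 + 300 = 850
  container 4: 450 + 400 = 850
This matches the lower bound, so 4 is optimal.

4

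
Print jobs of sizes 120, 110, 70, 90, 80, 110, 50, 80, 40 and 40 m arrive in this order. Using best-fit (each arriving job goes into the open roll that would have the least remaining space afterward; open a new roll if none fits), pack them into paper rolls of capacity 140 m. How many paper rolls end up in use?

  120 → roll 1 (new)  [load 120/140]
  110 → roll 2 (new)  [load 110/140]
  70 → roll 3 (new)  [load 70/140]
  90 → roll 4 (new)  [load 90/140]
  80 → roll 5 (new)  [load 80/140]
  110 → roll 6 (new)  [load 110/140]
  50 → roll 4  [load 140/140]
  80 → roll 7 (new)  [load 80/140]
  40 → roll 5  [load 120/140]
  40 → roll 7  [load 120/140]
7 paper rolls opened.

7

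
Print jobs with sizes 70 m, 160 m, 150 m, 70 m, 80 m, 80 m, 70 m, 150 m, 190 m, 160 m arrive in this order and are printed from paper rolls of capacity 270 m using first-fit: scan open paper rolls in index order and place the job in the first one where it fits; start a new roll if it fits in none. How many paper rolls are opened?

6

  70 → roll 1 (new)  [load 70/270]
  160 → roll 1  [load 230/270]
  150 → roll 2 (new)  [load 150/270]
  70 → roll 2  [load 220/270]
  80 → roll 3 (new)  [load 80/270]
  80 → roll 3  [load 160/270]
  70 → roll 3  [load 230/270]
  150 → roll 4 (new)  [load 150/270]
  190 → roll 5 (new)  [load 190/270]
  160 → roll 6 (new)  [load 160/270]
6 paper rolls opened.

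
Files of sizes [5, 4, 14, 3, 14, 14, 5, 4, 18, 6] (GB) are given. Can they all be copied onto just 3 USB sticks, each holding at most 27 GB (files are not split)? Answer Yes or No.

No

Total = 87 GB; ⌈87/27⌉ = 4.
At least 4 USB sticks are required, but only 3 are allowed.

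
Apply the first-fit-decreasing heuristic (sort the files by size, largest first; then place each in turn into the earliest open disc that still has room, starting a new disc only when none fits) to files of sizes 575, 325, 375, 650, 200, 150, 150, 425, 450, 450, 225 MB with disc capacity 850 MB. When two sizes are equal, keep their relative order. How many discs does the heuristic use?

Sorted descending: 650, 575, 450, 450, 425, 375, 325, 225, 200, 150, 150.
  650 → disc 1 (new)  [load 650/850]
  575 → disc 2 (new)  [load 575/850]
  450 → disc 3 (new)  [load 450/850]
  450 → disc 4 (new)  [load 450/850]
  425 → disc 5 (new)  [load 425/850]
  375 → disc 3  [load 825/850]
  325 → disc 4  [load 775/850]
  225 → disc 2  [load 800/850]
  200 → disc 1  [load 850/850]
  150 → disc 5  [load 575/850]
  150 → disc 5  [load 725/850]
5 discs opened.

5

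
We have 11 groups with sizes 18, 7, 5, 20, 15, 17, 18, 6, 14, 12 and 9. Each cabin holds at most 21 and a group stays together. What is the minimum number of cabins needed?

Total = 20 + 18 + 18 + 17 + 15 + 14 + 12 + 9 + 7 + 6 + 5 = 141.
Lower bound: ⌈141/21⌉ = 7 cabins.
A packing using 8 cabins:
  cabin 1: 20 = 20
  cabin 2: 18 = 18
  cabin 3: 18 = 18
  cabin 4: 17 = 17
  cabin 5: 15 + 6 = 21
  cabin 6: 14 + 7 = 21
  cabin 7: 12 + 9 = 21
  cabin 8: 5 = 5
No arrangement into 7 cabins stays within capacity, so 8 is optimal.

8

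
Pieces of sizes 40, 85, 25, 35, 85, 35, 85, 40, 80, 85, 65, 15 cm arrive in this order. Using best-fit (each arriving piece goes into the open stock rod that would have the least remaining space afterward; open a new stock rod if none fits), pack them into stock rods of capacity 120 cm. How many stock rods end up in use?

7

  40 → stock rod 1 (new)  [load 40/120]
  85 → stock rod 2 (new)  [load 85/120]
  25 → stock rod 2  [load 110/120]
  35 → stock rod 1  [load 75/120]
  85 → stock rod 3 (new)  [load 85/120]
  35 → stock rod 3  [load 120/120]
  85 → stock rod 4 (new)  [load 85/120]
  40 → stock rod 1  [load 115/120]
  80 → stock rod 5 (new)  [load 80/120]
  85 → stock rod 6 (new)  [load 85/120]
  65 → stock rod 7 (new)  [load 65/120]
  15 → stock rod 4  [load 100/120]
7 stock rods opened.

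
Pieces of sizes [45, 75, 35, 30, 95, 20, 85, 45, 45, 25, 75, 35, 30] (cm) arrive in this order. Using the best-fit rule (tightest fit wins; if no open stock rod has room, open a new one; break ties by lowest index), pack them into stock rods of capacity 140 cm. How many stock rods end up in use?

5

  45 → stock rod 1 (new)  [load 45/140]
  75 → stock rod 1  [load 120/140]
  35 → stock rod 2 (new)  [load 35/140]
  30 → stock rod 2  [load 65/140]
  95 → stock rod 3 (new)  [load 95/140]
  20 → stock rod 1  [load 140/140]
  85 → stock rod 4 (new)  [load 85/140]
  45 → stock rod 3  [load 140/140]
  45 → stock rod 4  [load 130/140]
  25 → stock rod 2  [load 90/140]
  75 → stock rod 5 (new)  [load 75/140]
  35 → stock rod 2  [load 125/140]
  30 → stock rod 5  [load 105/140]
5 stock rods opened.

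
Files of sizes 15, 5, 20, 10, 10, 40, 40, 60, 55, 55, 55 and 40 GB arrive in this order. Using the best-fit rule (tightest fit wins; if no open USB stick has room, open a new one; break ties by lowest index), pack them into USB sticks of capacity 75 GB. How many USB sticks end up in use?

8

  15 → USB stick 1 (new)  [load 15/75]
  5 → USB stick 1  [load 20/75]
  20 → USB stick 1  [load 40/75]
  10 → USB stick 1  [load 50/75]
  10 → USB stick 1  [load 60/75]
  40 → USB stick 2 (new)  [load 40/75]
  40 → USB stick 3 (new)  [load 40/75]
  60 → USB stick 4 (new)  [load 60/75]
  55 → USB stick 5 (new)  [load 55/75]
  55 → USB stick 6 (new)  [load 55/75]
  55 → USB stick 7 (new)  [load 55/75]
  40 → USB stick 8 (new)  [load 40/75]
8 USB sticks opened.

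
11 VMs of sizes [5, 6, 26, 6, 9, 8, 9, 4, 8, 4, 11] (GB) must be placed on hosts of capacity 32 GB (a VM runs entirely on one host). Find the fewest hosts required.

3

Total = 26 + 11 + 9 + 9 + 8 + 8 + 6 + 6 + 5 + 4 + 4 = 96 GB.
Lower bound: ⌈96/32⌉ = 3 hosts.
A packing using 3 hosts:
  host 1: 26 + 6 = 32
  host 2: 11 + 9 + 8 + 4 = 32
  host 3: 9 + 8 + 6 + 5 + 4 = 32
This matches the lower bound, so 3 is optimal.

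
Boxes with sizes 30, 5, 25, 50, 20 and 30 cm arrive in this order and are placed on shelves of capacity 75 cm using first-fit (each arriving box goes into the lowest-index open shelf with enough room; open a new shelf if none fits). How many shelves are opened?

  30 → shelf 1 (new)  [load 30/75]
  5 → shelf 1  [load 35/75]
  25 → shelf 1  [load 60/75]
  50 → shelf 2 (new)  [load 50/75]
  20 → shelf 2  [load 70/75]
  30 → shelf 3 (new)  [load 30/75]
3 shelves opened.

3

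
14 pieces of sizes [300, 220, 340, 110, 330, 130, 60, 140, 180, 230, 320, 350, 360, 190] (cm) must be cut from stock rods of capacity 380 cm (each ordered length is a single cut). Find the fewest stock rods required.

10

Total = 360 + 350 + 340 + 330 + 320 + 300 + 230 + 220 + 190 + 180 + 140 + 130 + 110 + 60 = 3260 cm.
Lower bound: ⌈3260/380⌉ = 9 stock rods.
A packing using 10 stock rods:
  stock rod 1: 360 = 360
  stock rod 2: 350 = 350
  stock rod 3: 340 = 340
  stock rod 4: 330 = 330
  stock rod 5: 320 + 60 = 380
  stock rod 6: 300 = 300
  stock rod 7: 230 + 140 = 370
  stock rod 8: 220 + 130 = 350
  stock rod 9: 190 + 180 = 370
  stock rod 10: 110 = 110
No arrangement into 9 stock rods stays within capacity, so 10 is optimal.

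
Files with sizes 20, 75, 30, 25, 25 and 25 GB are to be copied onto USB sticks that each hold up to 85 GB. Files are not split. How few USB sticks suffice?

3

Total = 75 + 30 + 25 + 25 + 25 + 20 = 200 GB.
Lower bound: ⌈200/85⌉ = 3 USB sticks.
A packing using 3 USB sticks:
  USB stick 1: 75 = 75
  USB stick 2: 30 + 25 + 25 = 80
  USB stick 3: 25 + 20 = 45
This matches the lower bound, so 3 is optimal.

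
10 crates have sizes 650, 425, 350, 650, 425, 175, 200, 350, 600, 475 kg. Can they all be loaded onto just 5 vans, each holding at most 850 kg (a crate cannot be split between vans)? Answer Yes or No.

No

Total = 4300 kg; ⌈4300/850⌉ = 6.
At least 6 vans are required, but only 5 are allowed.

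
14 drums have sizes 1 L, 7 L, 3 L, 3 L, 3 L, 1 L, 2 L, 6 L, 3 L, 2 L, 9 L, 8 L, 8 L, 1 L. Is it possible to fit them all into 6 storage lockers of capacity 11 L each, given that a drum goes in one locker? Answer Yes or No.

Yes

A valid assignment using 6 storage lockers:
  locker 1: 9 + 2 = 11
  locker 2: 8 + 3 = 11
  locker 3: 8 + 3 = 11
  locker 4: 7 + 3 + 1 = 11
  locker 5: 6 + 3 + 2 = 11
  locker 6: 1 + 1 = 2
Every load is within 11 L, so 6 storage lockers suffice.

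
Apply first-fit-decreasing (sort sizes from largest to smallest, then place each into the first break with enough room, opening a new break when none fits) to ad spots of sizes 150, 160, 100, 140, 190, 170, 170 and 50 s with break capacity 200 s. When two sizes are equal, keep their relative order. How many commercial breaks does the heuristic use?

Sorted descending: 190, 170, 170, 160, 150, 140, 100, 50.
  190 → break 1 (new)  [load 190/200]
  170 → break 2 (new)  [load 170/200]
  170 → break 3 (new)  [load 170/200]
  160 → break 4 (new)  [load 160/200]
  150 → break 5 (new)  [load 150/200]
  140 → break 6 (new)  [load 140/200]
  100 → break 7 (new)  [load 100/200]
  50 → break 5  [load 200/200]
7 commercial breaks opened.

7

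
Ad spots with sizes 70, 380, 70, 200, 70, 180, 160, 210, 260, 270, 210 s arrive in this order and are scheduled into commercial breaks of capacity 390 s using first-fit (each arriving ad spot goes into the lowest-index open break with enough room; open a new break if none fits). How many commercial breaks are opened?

7

  70 → break 1 (new)  [load 70/390]
  380 → break 2 (new)  [load 380/390]
  70 → break 1  [load 140/390]
  200 → break 1  [load 340/390]
  70 → break 3 (new)  [load 70/390]
  180 → break 3  [load 250/390]
  160 → break 4 (new)  [load 160/390]
  210 → break 4  [load 370/390]
  260 → break 5 (new)  [load 260/390]
  270 → break 6 (new)  [load 270/390]
  210 → break 7 (new)  [load 210/390]
7 commercial breaks opened.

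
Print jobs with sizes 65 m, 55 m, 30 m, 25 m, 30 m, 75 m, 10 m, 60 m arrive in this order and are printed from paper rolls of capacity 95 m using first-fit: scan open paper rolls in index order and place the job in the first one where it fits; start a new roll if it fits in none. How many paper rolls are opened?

  65 → roll 1 (new)  [load 65/95]
  55 → roll 2 (new)  [load 55/95]
  30 → roll 1  [load 95/95]
  25 → roll 2  [load 80/95]
  30 → roll 3 (new)  [load 30/95]
  75 → roll 4 (new)  [load 75/95]
  10 → roll 2  [load 90/95]
  60 → roll 3  [load 90/95]
4 paper rolls opened.

4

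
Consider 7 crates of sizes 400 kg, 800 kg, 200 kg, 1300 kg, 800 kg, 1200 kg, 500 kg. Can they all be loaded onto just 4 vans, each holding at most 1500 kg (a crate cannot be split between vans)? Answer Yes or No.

A valid assignment using 4 vans:
  van 1: 1300 + 200 = 1500
  van 2: 1200 = 1200
  van 3: 800 + 500 = 1300
  van 4: 800 + 400 = 1200
Every load is within 1500 kg, so 4 vans suffice.

Yes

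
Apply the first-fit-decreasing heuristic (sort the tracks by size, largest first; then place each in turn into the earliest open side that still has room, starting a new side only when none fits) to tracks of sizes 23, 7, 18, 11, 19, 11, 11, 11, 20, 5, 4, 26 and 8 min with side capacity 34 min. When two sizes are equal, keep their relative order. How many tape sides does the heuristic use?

6

Sorted descending: 26, 23, 20, 19, 18, 11, 11, 11, 11, 8, 7, 5, 4.
  26 → side 1 (new)  [load 26/34]
  23 → side 2 (new)  [load 23/34]
  20 → side 3 (new)  [load 20/34]
  19 → side 4 (new)  [load 19/34]
  18 → side 5 (new)  [load 18/34]
  11 → side 2  [load 34/34]
  11 → side 3  [load 31/34]
  11 → side 4  [load 30/34]
  11 → side 5  [load 29/34]
  8 → side 1  [load 34/34]
  7 → side 6 (new)  [load 7/34]
  5 → side 5  [load 34/34]
  4 → side 4  [load 34/34]
6 tape sides opened.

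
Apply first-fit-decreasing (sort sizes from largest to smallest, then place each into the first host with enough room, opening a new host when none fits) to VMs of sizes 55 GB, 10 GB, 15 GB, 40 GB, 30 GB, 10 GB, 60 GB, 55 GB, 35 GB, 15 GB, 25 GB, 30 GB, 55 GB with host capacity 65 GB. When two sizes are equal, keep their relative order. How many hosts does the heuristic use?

Sorted descending: 60, 55, 55, 55, 40, 35, 30, 30, 25, 15, 15, 10, 10.
  60 → host 1 (new)  [load 60/65]
  55 → host 2 (new)  [load 55/65]
  55 → host 3 (new)  [load 55/65]
  55 → host 4 (new)  [load 55/65]
  40 → host 5 (new)  [load 40/65]
  35 → host 6 (new)  [load 35/65]
  30 → host 6  [load 65/65]
  30 → host 7 (new)  [load 30/65]
  25 → host 5  [load 65/65]
  15 → host 7  [load 45/65]
  15 → host 7  [load 60/65]
  10 → host 2  [load 65/65]
  10 → host 3  [load 65/65]
7 hosts opened.

7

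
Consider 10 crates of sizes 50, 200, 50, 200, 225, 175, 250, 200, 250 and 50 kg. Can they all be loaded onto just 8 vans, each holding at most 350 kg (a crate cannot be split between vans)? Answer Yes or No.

A valid assignment using 7 vans:
  van 1: 250 + 50 + 50 = 350
  van 2: 250 + 50 = 300
  van 3: 225 = 225
  van 4: 200 = 200
  van 5: 200 = 200
  van 6: 200 = 200
  van 7: 175 = 175
That uses only 7 ≤ 8, so 8 vans are enough.

Yes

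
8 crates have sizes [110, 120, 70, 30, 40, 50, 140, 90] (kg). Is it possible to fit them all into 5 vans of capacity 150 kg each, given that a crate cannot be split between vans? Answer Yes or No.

Yes

A valid assignment using 5 vans:
  van 1: 140 = 140
  van 2: 120 + 30 = 150
  van 3: 110 + 40 = 150
  van 4: 90 + 50 = 140
  van 5: 70 = 70
Every load is within 150 kg, so 5 vans suffice.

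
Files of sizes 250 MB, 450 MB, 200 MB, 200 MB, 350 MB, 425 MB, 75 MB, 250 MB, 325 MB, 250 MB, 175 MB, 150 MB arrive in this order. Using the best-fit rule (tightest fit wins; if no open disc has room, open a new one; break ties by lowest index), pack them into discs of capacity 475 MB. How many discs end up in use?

7

  250 → disc 1 (new)  [load 250/475]
  450 → disc 2 (new)  [load 450/475]
  200 → disc 1  [load 450/475]
  200 → disc 3 (new)  [load 200/475]
  350 → disc 4 (new)  [load 350/475]
  425 → disc 5 (new)  [load 425/475]
  75 → disc 4  [load 425/475]
  250 → disc 3  [load 450/475]
  325 → disc 6 (new)  [load 325/475]
  250 → disc 7 (new)  [load 250/475]
  175 → disc 7  [load 425/475]
  150 → disc 6  [load 475/475]
7 discs opened.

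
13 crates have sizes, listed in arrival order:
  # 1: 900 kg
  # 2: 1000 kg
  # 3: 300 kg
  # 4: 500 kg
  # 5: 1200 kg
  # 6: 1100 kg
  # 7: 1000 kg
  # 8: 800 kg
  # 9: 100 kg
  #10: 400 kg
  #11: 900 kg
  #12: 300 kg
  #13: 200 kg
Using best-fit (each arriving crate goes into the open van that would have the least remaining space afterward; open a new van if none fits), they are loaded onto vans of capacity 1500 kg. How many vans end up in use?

7

  900 → van 1 (new)  [load 900/1500]
  1000 → van 2 (new)  [load 1000/1500]
  300 → van 2  [load 1300/1500]
  500 → van 1  [load 1400/1500]
  1200 → van 3 (new)  [load 1200/1500]
  1100 → van 4 (new)  [load 1100/1500]
  1000 → van 5 (new)  [load 1000/1500]
  800 → van 6 (new)  [load 800/1500]
  100 → van 1  [load 1500/1500]
  400 → van 4  [load 1500/1500]
  900 → van 7 (new)  [load 900/1500]
  300 → van 3  [load 1500/1500]
  200 → van 2  [load 1500/1500]
7 vans opened.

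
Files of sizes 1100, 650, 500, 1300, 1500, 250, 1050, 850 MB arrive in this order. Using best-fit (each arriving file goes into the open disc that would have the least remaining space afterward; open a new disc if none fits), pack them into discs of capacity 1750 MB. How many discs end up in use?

5

  1100 → disc 1 (new)  [load 1100/1750]
  650 → disc 1  [load 1750/1750]
  500 → disc 2 (new)  [load 500/1750]
  1300 → disc 3 (new)  [load 1300/1750]
  1500 → disc 4 (new)  [load 1500/1750]
  250 → disc 4  [load 1750/1750]
  1050 → disc 2  [load 1550/1750]
  850 → disc 5 (new)  [load 850/1750]
5 discs opened.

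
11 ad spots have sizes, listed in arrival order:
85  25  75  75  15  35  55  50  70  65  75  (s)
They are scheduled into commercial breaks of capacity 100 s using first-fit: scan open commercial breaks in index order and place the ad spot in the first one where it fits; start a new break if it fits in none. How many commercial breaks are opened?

8

  85 → break 1 (new)  [load 85/100]
  25 → break 2 (new)  [load 25/100]
  75 → break 2  [load 100/100]
  75 → break 3 (new)  [load 75/100]
  15 → break 1  [load 100/100]
  35 → break 4 (new)  [load 35/100]
  55 → break 4  [load 90/100]
  50 → break 5 (new)  [load 50/100]
  70 → break 6 (new)  [load 70/100]
  65 → break 7 (new)  [load 65/100]
  75 → break 8 (new)  [load 75/100]
8 commercial breaks opened.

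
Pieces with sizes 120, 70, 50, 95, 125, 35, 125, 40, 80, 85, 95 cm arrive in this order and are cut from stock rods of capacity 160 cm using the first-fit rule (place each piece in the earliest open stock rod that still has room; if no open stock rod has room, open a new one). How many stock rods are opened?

8

  120 → stock rod 1 (new)  [load 120/160]
  70 → stock rod 2 (new)  [load 70/160]
  50 → stock rod 2  [load 120/160]
  95 → stock rod 3 (new)  [load 95/160]
  125 → stock rod 4 (new)  [load 125/160]
  35 → stock rod 1  [load 155/160]
  125 → stock rod 5 (new)  [load 125/160]
  40 → stock rod 2  [load 160/160]
  80 → stock rod 6 (new)  [load 80/160]
  85 → stock rod 7 (new)  [load 85/160]
  95 → stock rod 8 (new)  [load 95/160]
8 stock rods opened.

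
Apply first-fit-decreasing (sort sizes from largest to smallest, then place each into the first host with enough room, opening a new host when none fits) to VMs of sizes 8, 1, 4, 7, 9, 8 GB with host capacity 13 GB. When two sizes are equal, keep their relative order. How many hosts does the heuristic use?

4

Sorted descending: 9, 8, 8, 7, 4, 1.
  9 → host 1 (new)  [load 9/13]
  8 → host 2 (new)  [load 8/13]
  8 → host 3 (new)  [load 8/13]
  7 → host 4 (new)  [load 7/13]
  4 → host 1  [load 13/13]
  1 → host 2  [load 9/13]
4 hosts opened.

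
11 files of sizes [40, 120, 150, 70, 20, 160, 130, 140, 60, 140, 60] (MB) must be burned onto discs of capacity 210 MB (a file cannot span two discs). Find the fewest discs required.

6

Total = 160 + 150 + 140 + 140 + 130 + 120 + 70 + 60 + 60 + 40 + 20 = 1090 MB.
Lower bound: ⌈1090/210⌉ = 6 discs.
A packing using 6 discs:
  disc 1: 160 + 40 = 200
  disc 2: 150 + 60 = 210
  disc 3: 140 + 70 = 210
  disc 4: 140 + 60 = 200
  disc 5: 130 + 20 = 150
  disc 6: 120 = 120
This matches the lower bound, so 6 is optimal.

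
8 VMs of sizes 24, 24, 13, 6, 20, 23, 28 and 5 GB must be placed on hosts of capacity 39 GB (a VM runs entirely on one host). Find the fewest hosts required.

5

Total = 28 + 24 + 24 + 23 + 20 + 13 + 6 + 5 = 143 GB.
Lower bound: ⌈143/39⌉ = 4 hosts.
Also, 5 VMs each exceed 39/2 GB, and no two of those can share a host, so at least 5 hosts are needed.
A packing using 5 hosts:
  host 1: 28 + 6 + 5 = 39
  host 2: 24 + 13 = 37
  host 3: 24 = 24
  host 4: 23 = 23
  host 5: 20 = 20
This matches the lower bound, so 5 is optimal.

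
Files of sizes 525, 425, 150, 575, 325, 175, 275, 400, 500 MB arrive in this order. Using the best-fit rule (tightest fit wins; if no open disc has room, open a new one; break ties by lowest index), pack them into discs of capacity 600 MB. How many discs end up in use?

  525 → disc 1 (new)  [load 525/600]
  425 → disc 2 (new)  [load 425/600]
  150 → disc 2  [load 575/600]
  575 → disc 3 (new)  [load 575/600]
  325 → disc 4 (new)  [load 325/600]
  175 → disc 4  [load 500/600]
  275 → disc 5 (new)  [load 275/600]
  400 → disc 6 (new)  [load 400/600]
  500 → disc 7 (new)  [load 500/600]
7 discs opened.

7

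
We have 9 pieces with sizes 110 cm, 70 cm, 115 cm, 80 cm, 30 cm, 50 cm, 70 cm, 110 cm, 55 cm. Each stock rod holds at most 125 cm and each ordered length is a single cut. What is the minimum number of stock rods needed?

Total = 115 + 110 + 110 + 80 + 70 + 70 + 55 + 50 + 30 = 690 cm.
Lower bound: ⌈690/125⌉ = 6 stock rods.
A packing using 6 stock rods:
  stock rod 1: 115 = 115
  stock rod 2: 110 = 110
  stock rod 3: 110 = 110
  stock rod 4: 80 + 30 = 110
  stock rod 5: 70 + 55 = 125
  stock rod 6: 70 + 50 = 120
This matches the lower bound, so 6 is optimal.

6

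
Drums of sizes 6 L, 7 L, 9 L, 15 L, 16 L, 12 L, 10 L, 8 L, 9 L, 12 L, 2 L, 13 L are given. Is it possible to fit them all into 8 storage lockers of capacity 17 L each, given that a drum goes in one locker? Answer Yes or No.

A valid assignment using 8 storage lockers:
  locker 1: 16 = 16
  locker 2: 15 + 2 = 17
  locker 3: 13 = 13
  locker 4: 12 = 12
  locker 5: 12 = 12
  locker 6: 10 + 7 = 17
  locker 7: 9 + 8 = 17
  locker 8: 9 + 6 = 15
Every load is within 17 L, so 8 storage lockers suffice.

Yes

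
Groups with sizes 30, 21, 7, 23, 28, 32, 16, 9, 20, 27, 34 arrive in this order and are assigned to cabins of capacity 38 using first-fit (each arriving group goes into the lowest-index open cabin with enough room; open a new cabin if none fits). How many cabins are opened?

  30 → cabin 1 (new)  [load 30/38]
  21 → cabin 2 (new)  [load 21/38]
  7 → cabin 1  [load 37/38]
  23 → cabin 3 (new)  [load 23/38]
  28 → cabin 4 (new)  [load 28/38]
  32 → cabin 5 (new)  [load 32/38]
  16 → cabin 2  [load 37/38]
  9 → cabin 3  [load 32/38]
  20 → cabin 6 (new)  [load 20/38]
  27 → cabin 7 (new)  [load 27/38]
  34 → cabin 8 (new)  [load 34/38]
8 cabins opened.

8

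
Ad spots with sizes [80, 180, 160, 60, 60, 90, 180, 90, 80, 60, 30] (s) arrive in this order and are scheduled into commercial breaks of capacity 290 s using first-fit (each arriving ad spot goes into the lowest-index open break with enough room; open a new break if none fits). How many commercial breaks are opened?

4

  80 → break 1 (new)  [load 80/290]
  180 → break 1  [load 260/290]
  160 → break 2 (new)  [load 160/290]
  60 → break 2  [load 220/290]
  60 → break 2  [load 280/290]
  90 → break 3 (new)  [load 90/290]
  180 → break 3  [load 270/290]
  90 → break 4 (new)  [load 90/290]
  80 → break 4  [load 170/290]
  60 → break 4  [load 230/290]
  30 → break 1  [load 290/290]
4 commercial breaks opened.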